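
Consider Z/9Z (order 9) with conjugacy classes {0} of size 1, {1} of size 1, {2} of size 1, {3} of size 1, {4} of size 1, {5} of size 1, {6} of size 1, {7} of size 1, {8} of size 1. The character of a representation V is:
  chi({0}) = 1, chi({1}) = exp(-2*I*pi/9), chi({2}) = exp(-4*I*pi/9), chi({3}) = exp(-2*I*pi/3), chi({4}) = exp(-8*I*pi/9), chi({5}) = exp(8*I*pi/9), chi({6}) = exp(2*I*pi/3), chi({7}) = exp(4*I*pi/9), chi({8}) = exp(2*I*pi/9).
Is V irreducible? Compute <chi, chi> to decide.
Irreducible: <chi, chi> = 1.

Details: <chi, chi> = (1/|G|) sum_C |C| * |chi(C)|^2 = (1/9)[1*|1|^2 + 1*|exp(-2*I*pi/9)|^2 + 1*|exp(-4*I*pi/9)|^2 + 1*|exp(-2*I*pi/3)|^2 + 1*|exp(-8*I*pi/9)|^2 + 1*|exp(8*I*pi/9)|^2 + 1*|exp(2*I*pi/3)|^2 + 1*|exp(4*I*pi/9)|^2 + 1*|exp(2*I*pi/9)|^2]
  = (1/9)[(1) + (1) + (1) + (1) + (1) + (1) + (1) + (1) + (1)] = 9/9 = 1.
(Exp terms are combined using exp(i*s)*conj(exp(i*t)) = exp(i*(s-t)), and sums of them are collapsed using the identity that for every m > 1 the m distinct m-th roots of unity sum to 0, e.g. 1 + exp(2*I*pi/3) + exp(-2*I*pi/3) = 0.)
A character is irreducible iff <chi, chi> = 1, so this representation is irreducible.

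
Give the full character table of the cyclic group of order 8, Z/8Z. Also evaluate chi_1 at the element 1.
Character table of Z/8Z (irreps indexed chi_0,...,chi_7 with chi_k(m) = zeta_8^(k*m), zeta_8 = exp(2*pi*i/8)):
  irrep \ class  {0} (size 1)  {1} (size 1)    {2} (size 1)  {3} (size 1)    {4} (size 1)  {5} (size 1)    {6} (size 1)  {7} (size 1)  
  chi_0          1             1               1             1               1             1               1             1             
  chi_1          1             exp(I*pi/4)     I             exp(3*I*pi/4)   -1            exp(-3*I*pi/4)  -I            exp(-I*pi/4)  
  chi_2          1             I               -1            -I              1             I               -1            -I            
  chi_3          1             exp(3*I*pi/4)   -I            exp(I*pi/4)     -1            exp(-I*pi/4)    I             exp(-3*I*pi/4)
  chi_4          1             -1              1             -1              1             -1              1             -1            
  chi_5          1             exp(-3*I*pi/4)  I             exp(-I*pi/4)    -1            exp(I*pi/4)     -I            exp(3*I*pi/4) 
  chi_6          1             -I              -1            I               1             -I              -1            I             
  chi_7          1             exp(-I*pi/4)    -I            exp(-3*I*pi/4)  -1            exp(3*I*pi/4)   I             exp(I*pi/4)   

Spot check: chi_1(1) = zeta_8^(1*1) = zeta_8^1 = exp(I*pi/4).

Solution. Z/8Z is abelian, so all 8 irreducible complex representations are 1-dimensional. They are given by chi_k(m) = zeta_8^(k*m) for k = 0,...,7. Row orthogonality: sum_m chi_k(m) conj(chi_l(m)) = 8 * [k = l].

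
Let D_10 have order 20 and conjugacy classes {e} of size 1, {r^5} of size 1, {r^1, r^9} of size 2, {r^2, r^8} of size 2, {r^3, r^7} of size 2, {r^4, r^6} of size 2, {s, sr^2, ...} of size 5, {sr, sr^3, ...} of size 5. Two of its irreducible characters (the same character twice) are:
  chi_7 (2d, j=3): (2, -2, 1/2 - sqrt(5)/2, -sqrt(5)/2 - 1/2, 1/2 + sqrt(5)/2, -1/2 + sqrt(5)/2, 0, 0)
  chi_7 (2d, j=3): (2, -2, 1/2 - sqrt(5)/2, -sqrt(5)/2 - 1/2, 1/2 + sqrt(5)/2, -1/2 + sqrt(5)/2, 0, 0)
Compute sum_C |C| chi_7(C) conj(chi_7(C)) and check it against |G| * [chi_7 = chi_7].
Sum = 20 = |G| = 20; so <chi_7, chi_7> = 1 (norm-1 confirms irreducibility).

Explanation: Compute term by term over conjugacy classes (|C| * chi_7(C) * conj(chi_7(C))):
  1*(2)*conj(2) + 1*(-2)*conj(-2) + 2*(1/2 - sqrt(5)/2)*conj(1/2 - sqrt(5)/2) + 2*(-sqrt(5)/2 - 1/2)*conj(-sqrt(5)/2 - 1/2) + 2*(1/2 + sqrt(5)/2)*conj(1/2 + sqrt(5)/2) + 2*(-1/2 + sqrt(5)/2)*conj(-1/2 + sqrt(5)/2) + 5*(0)*conj(0) + 5*(0)*conj(0)
  = (4) + (4) + (3 - sqrt(5)) + (sqrt(5) + 3) + (sqrt(5) + 3) + (3 - sqrt(5)) + (0) + (0)
  = 20.
Dividing by |G| = 20 gives 20/20 = 1, matching the row-orthogonality relation <chi_7, chi_7> = [chi_7 = chi_7].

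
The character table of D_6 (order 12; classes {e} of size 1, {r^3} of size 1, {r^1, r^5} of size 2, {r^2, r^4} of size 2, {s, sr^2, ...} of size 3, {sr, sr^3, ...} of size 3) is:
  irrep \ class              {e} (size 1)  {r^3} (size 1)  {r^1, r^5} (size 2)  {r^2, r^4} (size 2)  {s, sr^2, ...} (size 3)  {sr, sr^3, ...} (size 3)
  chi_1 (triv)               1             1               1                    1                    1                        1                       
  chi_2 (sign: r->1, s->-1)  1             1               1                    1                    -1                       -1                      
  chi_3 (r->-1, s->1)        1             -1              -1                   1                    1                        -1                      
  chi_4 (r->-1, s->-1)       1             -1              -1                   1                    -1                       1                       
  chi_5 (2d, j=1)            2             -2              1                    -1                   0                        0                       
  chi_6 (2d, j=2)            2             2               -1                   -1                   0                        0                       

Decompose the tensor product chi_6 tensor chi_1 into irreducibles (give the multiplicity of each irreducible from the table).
chi_6 tensor chi_1 = chi_6 (all other irreducibles have multiplicity 0).

Derivation: The character of a tensor product is the pointwise product (chi_6 * chi_1)(C) = chi_6(C) * chi_1(C):
  {e}: (2)*(1), {r^3}: (2)*(1), {r^1, r^5}: (-1)*(1), {r^2, r^4}: (-1)*(1), {s, sr^2, ...}: (0)*(1), {sr, sr^3, ...}: (0)*(1)
so (chi_6 * chi_1) takes values
  {e} -> 2, {r^3} -> 2, {r^1, r^5} -> -1, {r^2, r^4} -> -1, {s, sr^2, ...} -> 0, {sr, sr^3, ...} -> 0.
Now take the inner product of this character with each irreducible chi from the table, <chi_6*chi_1, chi> = (1/12) sum_C |C| (chi_6*chi_1)(C) conj(chi(C)):
  <chi_6*chi_1, chi_1> = (1/12)[1*(2)*conj(1) + 1*(2)*conj(1) + 2*(-1)*conj(1) + 2*(-1)*conj(1) + 3*(0)*conj(1) + 3*(0)*conj(1)]
      = (1/12)[(2) + (2) + (-2) + (-2) + (0) + (0)] = 0/12 = 0
  <chi_6*chi_1, chi_2> = (1/12)[1*(2)*conj(1) + 1*(2)*conj(1) + 2*(-1)*conj(1) + 2*(-1)*conj(1) + 3*(0)*conj(-1) + 3*(0)*conj(-1)]
      = (1/12)[(2) + (2) + (-2) + (-2) + (0) + (0)] = 0/12 = 0
  <chi_6*chi_1, chi_3> = (1/12)[1*(2)*conj(1) + 1*(2)*conj(-1) + 2*(-1)*conj(-1) + 2*(-1)*conj(1) + 3*(0)*conj(1) + 3*(0)*conj(-1)]
      = (1/12)[(2) + (-2) + (2) + (-2) + (0) + (0)] = 0/12 = 0
  <chi_6*chi_1, chi_4> = (1/12)[1*(2)*conj(1) + 1*(2)*conj(-1) + 2*(-1)*conj(-1) + 2*(-1)*conj(1) + 3*(0)*conj(-1) + 3*(0)*conj(1)]
      = (1/12)[(2) + (-2) + (2) + (-2) + (0) + (0)] = 0/12 = 0
  <chi_6*chi_1, chi_5> = (1/12)[1*(2)*conj(2) + 1*(2)*conj(-2) + 2*(-1)*conj(1) + 2*(-1)*conj(-1) + 3*(0)*conj(0) + 3*(0)*conj(0)]
      = (1/12)[(4) + (-4) + (-2) + (2) + (0) + (0)] = 0/12 = 0
  <chi_6*chi_1, chi_6> = (1/12)[1*(2)*conj(2) + 1*(2)*conj(2) + 2*(-1)*conj(-1) + 2*(-1)*conj(-1) + 3*(0)*conj(0) + 3*(0)*conj(0)]
      = (1/12)[(4) + (4) + (2) + (2) + (0) + (0)] = 12/12 = 1
Hence the multiplicities are chi_6: 1. Dimension check: dim(chi_6)*dim(chi_1) = 2*1 = 2 and sum (mult * dim) = 1*2 = 2.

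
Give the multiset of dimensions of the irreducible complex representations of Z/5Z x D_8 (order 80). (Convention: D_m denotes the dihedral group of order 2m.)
Dimensions: 1, 1, 1, 1, 1, 1, 1, 1, 1, 1, 1, 1, 1, 1, 1, 1, 1, 1, 1, 1, 2, 2, 2, 2, 2, 2, 2, 2, 2, 2, 2, 2, 2, 2, 2

Justification: There are 35 irreducibles (= number of conjugacy classes). Their dimensions d_i satisfy sum d_i^2 = |G| = 80: 1 + 1 + 1 + 1 + 1 + 1 + 1 + 1 + 1 + 1 + 1 + 1 + 1 + 1 + 1 + 1 + 1 + 1 + 1 + 1 + 4 + 4 + 4 + 4 + 4 + 4 + 4 + 4 + 4 + 4 + 4 + 4 + 4 + 4 + 4 = 80. (For the product with Z/5Z: each of the 5 1-dim characters of Z/5Z tensors with each irrep of D_8, giving 5 copies of each D_8-dimension.)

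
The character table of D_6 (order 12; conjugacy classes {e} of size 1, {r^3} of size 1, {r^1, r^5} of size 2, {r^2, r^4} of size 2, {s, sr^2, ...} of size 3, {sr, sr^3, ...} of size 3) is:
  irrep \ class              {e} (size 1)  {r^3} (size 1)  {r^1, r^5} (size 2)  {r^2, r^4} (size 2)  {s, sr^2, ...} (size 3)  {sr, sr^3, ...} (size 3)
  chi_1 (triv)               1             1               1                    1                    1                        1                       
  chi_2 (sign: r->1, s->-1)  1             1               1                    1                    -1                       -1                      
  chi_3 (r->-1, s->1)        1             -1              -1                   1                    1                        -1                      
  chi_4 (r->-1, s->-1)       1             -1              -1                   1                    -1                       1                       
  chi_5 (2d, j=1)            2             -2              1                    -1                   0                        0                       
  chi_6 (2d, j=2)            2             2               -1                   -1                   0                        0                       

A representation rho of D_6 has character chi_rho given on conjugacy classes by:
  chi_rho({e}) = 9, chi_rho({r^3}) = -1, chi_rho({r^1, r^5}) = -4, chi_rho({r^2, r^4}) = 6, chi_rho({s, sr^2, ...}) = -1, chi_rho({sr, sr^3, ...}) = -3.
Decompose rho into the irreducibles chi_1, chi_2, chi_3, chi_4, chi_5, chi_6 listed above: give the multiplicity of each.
Multiplicities: chi_1: 0, chi_2: 2, chi_3: 3, chi_4: 2, chi_5: 0, chi_6: 1.

Working: Use <chi_rho, chi> = (1/|G|) sum_C |C| * chi_rho(C) * conj(chi(C)) with |G| = 12 for each irreducible chi in the table:
  <chi_rho, chi_1> = (1/12)[1*(9)*conj(1) + 1*(-1)*conj(1) + 2*(-4)*conj(1) + 2*(6)*conj(1) + 3*(-1)*conj(1) + 3*(-3)*conj(1)]
      = (1/12)[(9) + (-1) + (-8) + (12) + (-3) + (-9)] = 0/12 = 0
  <chi_rho, chi_2> = (1/12)[1*(9)*conj(1) + 1*(-1)*conj(1) + 2*(-4)*conj(1) + 2*(6)*conj(1) + 3*(-1)*conj(-1) + 3*(-3)*conj(-1)]
      = (1/12)[(9) + (-1) + (-8) + (12) + (3) + (9)] = 24/12 = 2
  <chi_rho, chi_3> = (1/12)[1*(9)*conj(1) + 1*(-1)*conj(-1) + 2*(-4)*conj(-1) + 2*(6)*conj(1) + 3*(-1)*conj(1) + 3*(-3)*conj(-1)]
      = (1/12)[(9) + (1) + (8) + (12) + (-3) + (9)] = 36/12 = 3
  <chi_rho, chi_4> = (1/12)[1*(9)*conj(1) + 1*(-1)*conj(-1) + 2*(-4)*conj(-1) + 2*(6)*conj(1) + 3*(-1)*conj(-1) + 3*(-3)*conj(1)]
      = (1/12)[(9) + (1) + (8) + (12) + (3) + (-9)] = 24/12 = 2
  <chi_rho, chi_5> = (1/12)[1*(9)*conj(2) + 1*(-1)*conj(-2) + 2*(-4)*conj(1) + 2*(6)*conj(-1) + 3*(-1)*conj(0) + 3*(-3)*conj(0)]
      = (1/12)[(18) + (2) + (-8) + (-12) + (0) + (0)] = 0/12 = 0
  <chi_rho, chi_6> = (1/12)[1*(9)*conj(2) + 1*(-1)*conj(2) + 2*(-4)*conj(-1) + 2*(6)*conj(-1) + 3*(-1)*conj(0) + 3*(-3)*conj(0)]
      = (1/12)[(18) + (-2) + (8) + (-12) + (0) + (0)] = 12/12 = 1
Dimension check: dim(rho) = sum (mult * dim) = 0*1 + 2*1 + 3*1 + 2*1 + 0*2 + 1*2 = 9 = chi_rho(e) = 9.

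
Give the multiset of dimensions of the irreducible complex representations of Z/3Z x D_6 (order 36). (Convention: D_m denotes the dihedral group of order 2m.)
Dimensions: 1, 1, 1, 1, 1, 1, 1, 1, 1, 1, 1, 1, 2, 2, 2, 2, 2, 2

Explanation: There are 18 irreducibles (= number of conjugacy classes). Their dimensions d_i satisfy sum d_i^2 = |G| = 36: 1 + 1 + 1 + 1 + 1 + 1 + 1 + 1 + 1 + 1 + 1 + 1 + 4 + 4 + 4 + 4 + 4 + 4 = 36. (For the product with Z/3Z: each of the 3 1-dim characters of Z/3Z tensors with each irrep of D_6, giving 3 copies of each D_6-dimension.)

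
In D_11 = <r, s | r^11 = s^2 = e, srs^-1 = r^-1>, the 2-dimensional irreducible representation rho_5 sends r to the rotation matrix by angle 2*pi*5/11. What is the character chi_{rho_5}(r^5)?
chi_{rho_5}(r^5) = 2*cos(2*pi*5*5/11) = -2*cos(5*pi/11)

Proof sketch: rho_5(r^5) is rotation by angle 2*pi*5*5/11, whose trace is 2*cos(2*pi*5*5/11) = -2*cos(5*pi/11).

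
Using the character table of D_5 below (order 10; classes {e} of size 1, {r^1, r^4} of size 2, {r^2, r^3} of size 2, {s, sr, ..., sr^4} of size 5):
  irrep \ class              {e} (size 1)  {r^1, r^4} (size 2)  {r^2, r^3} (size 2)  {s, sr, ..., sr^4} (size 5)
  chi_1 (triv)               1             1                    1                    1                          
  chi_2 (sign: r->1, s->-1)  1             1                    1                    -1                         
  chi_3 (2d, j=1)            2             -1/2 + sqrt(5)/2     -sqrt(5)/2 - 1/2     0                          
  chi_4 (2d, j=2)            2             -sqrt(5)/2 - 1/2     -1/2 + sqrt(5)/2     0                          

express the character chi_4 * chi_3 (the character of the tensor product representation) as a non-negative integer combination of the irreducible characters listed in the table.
chi_4 tensor chi_3 = chi_3 + chi_4 (all other irreducibles have multiplicity 0).

Justification: The character of a tensor product is the pointwise product (chi_4 * chi_3)(C) = chi_4(C) * chi_3(C):
  {e}: (2)*(2), {r^1, r^4}: (-sqrt(5)/2 - 1/2)*(-1/2 + sqrt(5)/2), {r^2, r^3}: (-1/2 + sqrt(5)/2)*(-sqrt(5)/2 - 1/2), {s, sr, ..., sr^4}: (0)*(0)
so (chi_4 * chi_3) takes values
  {e} -> 4, {r^1, r^4} -> -1, {r^2, r^3} -> -1, {s, sr, ..., sr^4} -> 0.
Now take the inner product of this character with each irreducible chi from the table, <chi_4*chi_3, chi> = (1/10) sum_C |C| (chi_4*chi_3)(C) conj(chi(C)):
  <chi_4*chi_3, chi_1> = (1/10)[1*(4)*conj(1) + 2*(-1)*conj(1) + 2*(-1)*conj(1) + 5*(0)*conj(1)]
      = (1/10)[(4) + (-2) + (-2) + (0)] = 0/10 = 0
  <chi_4*chi_3, chi_2> = (1/10)[1*(4)*conj(1) + 2*(-1)*conj(1) + 2*(-1)*conj(1) + 5*(0)*conj(-1)]
      = (1/10)[(4) + (-2) + (-2) + (0)] = 0/10 = 0
  <chi_4*chi_3, chi_3> = (1/10)[1*(4)*conj(2) + 2*(-1)*conj(-1/2 + sqrt(5)/2) + 2*(-1)*conj(-sqrt(5)/2 - 1/2) + 5*(0)*conj(0)]
      = (1/10)[(8) + (1 - sqrt(5)) + (1 + sqrt(5)) + (0)] = 10/10 = 1
  <chi_4*chi_3, chi_4> = (1/10)[1*(4)*conj(2) + 2*(-1)*conj(-sqrt(5)/2 - 1/2) + 2*(-1)*conj(-1/2 + sqrt(5)/2) + 5*(0)*conj(0)]
      = (1/10)[(8) + (1 + sqrt(5)) + (1 - sqrt(5)) + (0)] = 10/10 = 1
Hence the multiplicities are chi_3: 1, chi_4: 1. Dimension check: dim(chi_4)*dim(chi_3) = 2*2 = 4 and sum (mult * dim) = 1*2 + 1*2 = 4.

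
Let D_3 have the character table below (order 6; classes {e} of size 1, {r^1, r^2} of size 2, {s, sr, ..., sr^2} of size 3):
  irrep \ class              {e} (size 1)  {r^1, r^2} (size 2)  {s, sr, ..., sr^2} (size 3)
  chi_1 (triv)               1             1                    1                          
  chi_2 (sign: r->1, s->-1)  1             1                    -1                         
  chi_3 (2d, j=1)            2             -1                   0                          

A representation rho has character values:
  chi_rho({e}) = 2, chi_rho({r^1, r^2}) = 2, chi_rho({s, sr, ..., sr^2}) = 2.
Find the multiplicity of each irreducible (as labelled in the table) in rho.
Multiplicities: chi_1: 2, chi_2: 0, chi_3: 0.

Derivation: Use <chi_rho, chi> = (1/|G|) sum_C |C| * chi_rho(C) * conj(chi(C)) with |G| = 6 for each irreducible chi in the table:
  <chi_rho, chi_1> = (1/6)[1*(2)*conj(1) + 2*(2)*conj(1) + 3*(2)*conj(1)]
      = (1/6)[(2) + (4) + (6)] = 12/6 = 2
  <chi_rho, chi_2> = (1/6)[1*(2)*conj(1) + 2*(2)*conj(1) + 3*(2)*conj(-1)]
      = (1/6)[(2) + (4) + (-6)] = 0/6 = 0
  <chi_rho, chi_3> = (1/6)[1*(2)*conj(2) + 2*(2)*conj(-1) + 3*(2)*conj(0)]
      = (1/6)[(4) + (-4) + (0)] = 0/6 = 0
Dimension check: dim(rho) = sum (mult * dim) = 2*1 + 0*1 + 0*2 = 2 = chi_rho(e) = 2.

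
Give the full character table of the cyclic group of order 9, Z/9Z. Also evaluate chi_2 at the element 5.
Character table of Z/9Z (irreps indexed chi_0,...,chi_8 with chi_k(m) = zeta_9^(k*m), zeta_9 = exp(2*pi*i/9)):
  irrep \ class  {0} (size 1)  {1} (size 1)    {2} (size 1)    {3} (size 1)    {4} (size 1)    {5} (size 1)    {6} (size 1)    {7} (size 1)    {8} (size 1)  
  chi_0          1             1               1               1               1               1               1               1               1             
  chi_1          1             exp(2*I*pi/9)   exp(4*I*pi/9)   exp(2*I*pi/3)   exp(8*I*pi/9)   exp(-8*I*pi/9)  exp(-2*I*pi/3)  exp(-4*I*pi/9)  exp(-2*I*pi/9)
  chi_2          1             exp(4*I*pi/9)   exp(8*I*pi/9)   exp(-2*I*pi/3)  exp(-2*I*pi/9)  exp(2*I*pi/9)   exp(2*I*pi/3)   exp(-8*I*pi/9)  exp(-4*I*pi/9)
  chi_3          1             exp(2*I*pi/3)   exp(-2*I*pi/3)  1               exp(2*I*pi/3)   exp(-2*I*pi/3)  1               exp(2*I*pi/3)   exp(-2*I*pi/3)
  chi_4          1             exp(8*I*pi/9)   exp(-2*I*pi/9)  exp(2*I*pi/3)   exp(-4*I*pi/9)  exp(4*I*pi/9)   exp(-2*I*pi/3)  exp(2*I*pi/9)   exp(-8*I*pi/9)
  chi_5          1             exp(-8*I*pi/9)  exp(2*I*pi/9)   exp(-2*I*pi/3)  exp(4*I*pi/9)   exp(-4*I*pi/9)  exp(2*I*pi/3)   exp(-2*I*pi/9)  exp(8*I*pi/9) 
  chi_6          1             exp(-2*I*pi/3)  exp(2*I*pi/3)   1               exp(-2*I*pi/3)  exp(2*I*pi/3)   1               exp(-2*I*pi/3)  exp(2*I*pi/3) 
  chi_7          1             exp(-4*I*pi/9)  exp(-8*I*pi/9)  exp(2*I*pi/3)   exp(2*I*pi/9)   exp(-2*I*pi/9)  exp(-2*I*pi/3)  exp(8*I*pi/9)   exp(4*I*pi/9) 
  chi_8          1             exp(-2*I*pi/9)  exp(-4*I*pi/9)  exp(-2*I*pi/3)  exp(-8*I*pi/9)  exp(8*I*pi/9)   exp(2*I*pi/3)   exp(4*I*pi/9)   exp(2*I*pi/9) 

Spot check: chi_2(5) = zeta_9^(2*5) = zeta_9^10 = exp(2*I*pi/9).

Solution. Z/9Z is abelian, so all 9 irreducible complex representations are 1-dimensional. They are given by chi_k(m) = zeta_9^(k*m) for k = 0,...,8. Row orthogonality: sum_m chi_k(m) conj(chi_l(m)) = 9 * [k = l].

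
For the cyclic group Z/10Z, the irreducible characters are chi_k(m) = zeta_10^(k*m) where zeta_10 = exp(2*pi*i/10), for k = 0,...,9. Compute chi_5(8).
chi_5(8) = zeta_10^40 = 1

Explanation: chi_5(8) = zeta_10^(5*8) = zeta_10^40. Since zeta_10^10 = 1, this equals zeta_10^0 = exp(2*pi*i*0/10) = 1.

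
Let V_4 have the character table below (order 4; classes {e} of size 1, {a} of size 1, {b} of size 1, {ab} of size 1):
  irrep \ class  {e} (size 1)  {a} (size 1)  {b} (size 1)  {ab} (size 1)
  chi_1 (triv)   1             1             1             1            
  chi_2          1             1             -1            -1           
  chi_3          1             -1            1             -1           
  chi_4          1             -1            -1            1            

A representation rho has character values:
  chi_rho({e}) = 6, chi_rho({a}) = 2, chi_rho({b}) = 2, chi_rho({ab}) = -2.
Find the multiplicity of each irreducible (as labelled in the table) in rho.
Multiplicities: chi_1: 2, chi_2: 2, chi_3: 2, chi_4: 0.

Details: Use <chi_rho, chi> = (1/|G|) sum_C |C| * chi_rho(C) * conj(chi(C)) with |G| = 4 for each irreducible chi in the table:
  <chi_rho, chi_1> = (1/4)[1*(6)*conj(1) + 1*(2)*conj(1) + 1*(2)*conj(1) + 1*(-2)*conj(1)]
      = (1/4)[(6) + (2) + (2) + (-2)] = 8/4 = 2
  <chi_rho, chi_2> = (1/4)[1*(6)*conj(1) + 1*(2)*conj(1) + 1*(2)*conj(-1) + 1*(-2)*conj(-1)]
      = (1/4)[(6) + (2) + (-2) + (2)] = 8/4 = 2
  <chi_rho, chi_3> = (1/4)[1*(6)*conj(1) + 1*(2)*conj(-1) + 1*(2)*conj(1) + 1*(-2)*conj(-1)]
      = (1/4)[(6) + (-2) + (2) + (2)] = 8/4 = 2
  <chi_rho, chi_4> = (1/4)[1*(6)*conj(1) + 1*(2)*conj(-1) + 1*(2)*conj(-1) + 1*(-2)*conj(1)]
      = (1/4)[(6) + (-2) + (-2) + (-2)] = 0/4 = 0
Dimension check: dim(rho) = sum (mult * dim) = 2*1 + 2*1 + 2*1 + 0*1 = 6 = chi_rho(e) = 6.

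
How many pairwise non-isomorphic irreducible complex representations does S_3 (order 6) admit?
3

Details: The number of irreducible complex representations of a finite group equals its number of conjugacy classes. Conjugacy classes in S_3 correspond to cycle types, i.e. partitions of 3; there are p(3) = 3 of them, so S_3 (order 6) has exactly 3 irreducible complex representations.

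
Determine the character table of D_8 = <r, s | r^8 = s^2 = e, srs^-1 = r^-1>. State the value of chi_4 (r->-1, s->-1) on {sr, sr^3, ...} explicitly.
Conjugacy classes: {e} of size 1, {r^4} of size 1, {r^1, r^7} of size 2, {r^2, r^6} of size 2, {r^3, r^5} of size 2, {s, sr^2, ...} of size 4, {sr, sr^3, ...} of size 4.
Character table:
  irrep \ class              {e} (size 1)  {r^4} (size 1)  {r^1, r^7} (size 2)  {r^2, r^6} (size 2)  {r^3, r^5} (size 2)  {s, sr^2, ...} (size 4)  {sr, sr^3, ...} (size 4)
  chi_1 (triv)               1             1               1                    1                    1                    1                        1                       
  chi_2 (sign: r->1, s->-1)  1             1               1                    1                    1                    -1                       -1                      
  chi_3 (r->-1, s->1)        1             1               -1                   1                    -1                   1                        -1                      
  chi_4 (r->-1, s->-1)       1             1               -1                   1                    -1                   -1                       1                       
  chi_5 (2d, j=1)            2             -2              sqrt(2)              0                    -sqrt(2)             0                        0                       
  chi_6 (2d, j=2)            2             2               0                    -2                   0                    0                        0                       
  chi_7 (2d, j=3)            2             -2              -sqrt(2)             0                    sqrt(2)              0                        0                       

Spot check: chi_4 (r->-1, s->-1) on {sr, sr^3, ...} = 1.

Explanation: D_8 has order 2*8 = 16 with 7 conjugacy classes, hence 7 irreducibles. Sum of squared dims 1 + 1 + 1 + 1 + 4 + 4 + 4 = 16 = |G|. Linear characters come from the abelianisation; the 2-dimensional irreps have character r^k -> 2*cos(2*pi*j*k/8), reflections -> 0.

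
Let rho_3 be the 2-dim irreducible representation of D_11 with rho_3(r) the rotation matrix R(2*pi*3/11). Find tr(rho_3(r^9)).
chi_{rho_3}(r^9) = 2*cos(2*pi*3*9/11) = -2*cos(pi/11)

Working: rho_3(r^9) is rotation by angle 2*pi*3*9/11, whose trace is 2*cos(2*pi*3*9/11) = -2*cos(pi/11).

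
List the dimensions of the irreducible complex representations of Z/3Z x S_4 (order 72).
Dimensions: 1, 1, 1, 1, 1, 1, 2, 2, 2, 3, 3, 3, 3, 3, 3

Why: There are 15 irreducibles (= number of conjugacy classes). Their dimensions d_i satisfy sum d_i^2 = |G| = 72: 1 + 1 + 1 + 1 + 1 + 1 + 4 + 4 + 4 + 9 + 9 + 9 + 9 + 9 + 9 = 72. (For the product with Z/3Z: each of the 3 1-dim characters of Z/3Z tensors with each irrep of S_4, giving 3 copies of each S_4-dimension.)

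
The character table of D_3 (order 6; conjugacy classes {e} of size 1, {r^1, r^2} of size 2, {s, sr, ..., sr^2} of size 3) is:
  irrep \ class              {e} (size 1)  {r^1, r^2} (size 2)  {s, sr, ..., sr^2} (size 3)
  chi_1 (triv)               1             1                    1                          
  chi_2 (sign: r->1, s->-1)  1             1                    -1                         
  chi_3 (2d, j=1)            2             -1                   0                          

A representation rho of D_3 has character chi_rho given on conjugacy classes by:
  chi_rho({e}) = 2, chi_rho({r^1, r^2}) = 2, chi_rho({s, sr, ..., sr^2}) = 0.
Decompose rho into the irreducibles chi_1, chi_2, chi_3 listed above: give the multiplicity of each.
Multiplicities: chi_1: 1, chi_2: 1, chi_3: 0.

Reasoning: Use <chi_rho, chi> = (1/|G|) sum_C |C| * chi_rho(C) * conj(chi(C)) with |G| = 6 for each irreducible chi in the table:
  <chi_rho, chi_1> = (1/6)[1*(2)*conj(1) + 2*(2)*conj(1) + 3*(0)*conj(1)]
      = (1/6)[(2) + (4) + (0)] = 6/6 = 1
  <chi_rho, chi_2> = (1/6)[1*(2)*conj(1) + 2*(2)*conj(1) + 3*(0)*conj(-1)]
      = (1/6)[(2) + (4) + (0)] = 6/6 = 1
  <chi_rho, chi_3> = (1/6)[1*(2)*conj(2) + 2*(2)*conj(-1) + 3*(0)*conj(0)]
      = (1/6)[(4) + (-4) + (0)] = 0/6 = 0
Dimension check: dim(rho) = sum (mult * dim) = 1*1 + 1*1 + 0*2 = 2 = chi_rho(e) = 2.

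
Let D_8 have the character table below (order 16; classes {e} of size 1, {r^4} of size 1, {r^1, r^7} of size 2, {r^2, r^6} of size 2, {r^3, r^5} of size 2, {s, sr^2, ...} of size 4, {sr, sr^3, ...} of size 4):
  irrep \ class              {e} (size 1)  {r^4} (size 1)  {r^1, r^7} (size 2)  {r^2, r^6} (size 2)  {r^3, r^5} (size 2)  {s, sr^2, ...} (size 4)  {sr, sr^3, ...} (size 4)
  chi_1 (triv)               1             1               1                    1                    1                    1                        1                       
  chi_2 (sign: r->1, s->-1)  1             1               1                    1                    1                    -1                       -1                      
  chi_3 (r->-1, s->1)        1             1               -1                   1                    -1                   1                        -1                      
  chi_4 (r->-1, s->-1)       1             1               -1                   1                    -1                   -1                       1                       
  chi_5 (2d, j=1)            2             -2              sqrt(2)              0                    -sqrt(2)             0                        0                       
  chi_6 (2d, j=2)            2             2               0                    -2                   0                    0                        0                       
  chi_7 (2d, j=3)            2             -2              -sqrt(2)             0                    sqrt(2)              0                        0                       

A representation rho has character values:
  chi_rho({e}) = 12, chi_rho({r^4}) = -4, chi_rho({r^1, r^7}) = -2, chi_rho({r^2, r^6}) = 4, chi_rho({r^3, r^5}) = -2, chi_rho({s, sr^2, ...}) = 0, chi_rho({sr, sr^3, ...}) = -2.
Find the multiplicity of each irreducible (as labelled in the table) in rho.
Multiplicities: chi_1: 0, chi_2: 1, chi_3: 2, chi_4: 1, chi_5: 2, chi_6: 0, chi_7: 2.

Use <chi_rho, chi> = (1/|G|) sum_C |C| * chi_rho(C) * conj(chi(C)) with |G| = 16 for each irreducible chi in the table:
  <chi_rho, chi_1> = (1/16)[1*(12)*conj(1) + 1*(-4)*conj(1) + 2*(-2)*conj(1) + 2*(4)*conj(1) + 2*(-2)*conj(1) + 4*(0)*conj(1) + 4*(-2)*conj(1)]
      = (1/16)[(12) + (-4) + (-4) + (8) + (-4) + (0) + (-8)] = 0/16 = 0
  <chi_rho, chi_2> = (1/16)[1*(12)*conj(1) + 1*(-4)*conj(1) + 2*(-2)*conj(1) + 2*(4)*conj(1) + 2*(-2)*conj(1) + 4*(0)*conj(-1) + 4*(-2)*conj(-1)]
      = (1/16)[(12) + (-4) + (-4) + (8) + (-4) + (0) + (8)] = 16/16 = 1
  <chi_rho, chi_3> = (1/16)[1*(12)*conj(1) + 1*(-4)*conj(1) + 2*(-2)*conj(-1) + 2*(4)*conj(1) + 2*(-2)*conj(-1) + 4*(0)*conj(1) + 4*(-2)*conj(-1)]
      = (1/16)[(12) + (-4) + (4) + (8) + (4) + (0) + (8)] = 32/16 = 2
  <chi_rho, chi_4> = (1/16)[1*(12)*conj(1) + 1*(-4)*conj(1) + 2*(-2)*conj(-1) + 2*(4)*conj(1) + 2*(-2)*conj(-1) + 4*(0)*conj(-1) + 4*(-2)*conj(1)]
      = (1/16)[(12) + (-4) + (4) + (8) + (4) + (0) + (-8)] = 16/16 = 1
  <chi_rho, chi_5> = (1/16)[1*(12)*conj(2) + 1*(-4)*conj(-2) + 2*(-2)*conj(sqrt(2)) + 2*(4)*conj(0) + 2*(-2)*conj(-sqrt(2)) + 4*(0)*conj(0) + 4*(-2)*conj(0)]
      = (1/16)[(24) + (8) + (-4*sqrt(2)) + (0) + (4*sqrt(2)) + (0) + (0)] = 32/16 = 2
  <chi_rho, chi_6> = (1/16)[1*(12)*conj(2) + 1*(-4)*conj(2) + 2*(-2)*conj(0) + 2*(4)*conj(-2) + 2*(-2)*conj(0) + 4*(0)*conj(0) + 4*(-2)*conj(0)]
      = (1/16)[(24) + (-8) + (0) + (-16) + (0) + (0) + (0)] = 0/16 = 0
  <chi_rho, chi_7> = (1/16)[1*(12)*conj(2) + 1*(-4)*conj(-2) + 2*(-2)*conj(-sqrt(2)) + 2*(4)*conj(0) + 2*(-2)*conj(sqrt(2)) + 4*(0)*conj(0) + 4*(-2)*conj(0)]
      = (1/16)[(24) + (8) + (4*sqrt(2)) + (0) + (-4*sqrt(2)) + (0) + (0)] = 32/16 = 2
Dimension check: dim(rho) = sum (mult * dim) = 0*1 + 1*1 + 2*1 + 1*1 + 2*2 + 0*2 + 2*2 = 12 = chi_rho(e) = 12.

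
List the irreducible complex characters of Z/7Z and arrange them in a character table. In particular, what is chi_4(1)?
Character table of Z/7Z (irreps indexed chi_0,...,chi_6 with chi_k(m) = zeta_7^(k*m), zeta_7 = exp(2*pi*i/7)):
  irrep \ class  {0} (size 1)  {1} (size 1)    {2} (size 1)    {3} (size 1)    {4} (size 1)    {5} (size 1)    {6} (size 1)  
  chi_0          1             1               1               1               1               1               1             
  chi_1          1             exp(2*I*pi/7)   exp(4*I*pi/7)   exp(6*I*pi/7)   exp(-6*I*pi/7)  exp(-4*I*pi/7)  exp(-2*I*pi/7)
  chi_2          1             exp(4*I*pi/7)   exp(-6*I*pi/7)  exp(-2*I*pi/7)  exp(2*I*pi/7)   exp(6*I*pi/7)   exp(-4*I*pi/7)
  chi_3          1             exp(6*I*pi/7)   exp(-2*I*pi/7)  exp(4*I*pi/7)   exp(-4*I*pi/7)  exp(2*I*pi/7)   exp(-6*I*pi/7)
  chi_4          1             exp(-6*I*pi/7)  exp(2*I*pi/7)   exp(-4*I*pi/7)  exp(4*I*pi/7)   exp(-2*I*pi/7)  exp(6*I*pi/7) 
  chi_5          1             exp(-4*I*pi/7)  exp(6*I*pi/7)   exp(2*I*pi/7)   exp(-2*I*pi/7)  exp(-6*I*pi/7)  exp(4*I*pi/7) 
  chi_6          1             exp(-2*I*pi/7)  exp(-4*I*pi/7)  exp(-6*I*pi/7)  exp(6*I*pi/7)   exp(4*I*pi/7)   exp(2*I*pi/7) 

Spot check: chi_4(1) = zeta_7^(4*1) = zeta_7^4 = exp(-6*I*pi/7).

Argument: Z/7Z is abelian, so all 7 irreducible complex representations are 1-dimensional. They are given by chi_k(m) = zeta_7^(k*m) for k = 0,...,6. Row orthogonality: sum_m chi_k(m) conj(chi_l(m)) = 7 * [k = l].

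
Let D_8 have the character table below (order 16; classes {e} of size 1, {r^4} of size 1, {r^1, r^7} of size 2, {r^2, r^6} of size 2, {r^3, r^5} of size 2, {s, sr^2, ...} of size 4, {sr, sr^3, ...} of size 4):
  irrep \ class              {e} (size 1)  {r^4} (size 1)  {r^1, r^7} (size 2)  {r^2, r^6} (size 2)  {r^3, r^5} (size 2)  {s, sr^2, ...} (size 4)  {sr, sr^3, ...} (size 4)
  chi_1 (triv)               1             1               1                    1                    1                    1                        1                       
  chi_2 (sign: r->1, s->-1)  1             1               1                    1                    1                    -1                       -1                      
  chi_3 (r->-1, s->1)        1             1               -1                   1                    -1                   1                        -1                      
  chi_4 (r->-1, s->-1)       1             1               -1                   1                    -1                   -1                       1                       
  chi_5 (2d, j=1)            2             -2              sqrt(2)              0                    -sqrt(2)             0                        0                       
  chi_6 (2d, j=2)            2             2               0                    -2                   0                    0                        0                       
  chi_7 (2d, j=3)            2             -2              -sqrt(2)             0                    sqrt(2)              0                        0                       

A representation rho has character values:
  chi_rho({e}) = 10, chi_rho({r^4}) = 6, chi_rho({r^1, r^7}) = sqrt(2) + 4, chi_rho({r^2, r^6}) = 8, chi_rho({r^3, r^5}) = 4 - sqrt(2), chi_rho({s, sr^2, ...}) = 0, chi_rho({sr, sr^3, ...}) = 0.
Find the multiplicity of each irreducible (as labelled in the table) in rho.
Multiplicities: chi_1: 3, chi_2: 3, chi_3: 1, chi_4: 1, chi_5: 1, chi_6: 0, chi_7: 0.

Why: Use <chi_rho, chi> = (1/|G|) sum_C |C| * chi_rho(C) * conj(chi(C)) with |G| = 16 for each irreducible chi in the table:
  <chi_rho, chi_1> = (1/16)[1*(10)*conj(1) + 1*(6)*conj(1) + 2*(sqrt(2) + 4)*conj(1) + 2*(8)*conj(1) + 2*(4 - sqrt(2))*conj(1) + 4*(0)*conj(1) + 4*(0)*conj(1)]
      = (1/16)[(10) + (6) + (2*sqrt(2) + 8) + (16) + (8 - 2*sqrt(2)) + (0) + (0)] = 48/16 = 3
  <chi_rho, chi_2> = (1/16)[1*(10)*conj(1) + 1*(6)*conj(1) + 2*(sqrt(2) + 4)*conj(1) + 2*(8)*conj(1) + 2*(4 - sqrt(2))*conj(1) + 4*(0)*conj(-1) + 4*(0)*conj(-1)]
      = (1/16)[(10) + (6) + (2*sqrt(2) + 8) + (16) + (8 - 2*sqrt(2)) + (0) + (0)] = 48/16 = 3
  <chi_rho, chi_3> = (1/16)[1*(10)*conj(1) + 1*(6)*conj(1) + 2*(sqrt(2) + 4)*conj(-1) + 2*(8)*conj(1) + 2*(4 - sqrt(2))*conj(-1) + 4*(0)*conj(1) + 4*(0)*conj(-1)]
      = (1/16)[(10) + (6) + (-8 - 2*sqrt(2)) + (16) + (-8 + 2*sqrt(2)) + (0) + (0)] = 16/16 = 1
  <chi_rho, chi_4> = (1/16)[1*(10)*conj(1) + 1*(6)*conj(1) + 2*(sqrt(2) + 4)*conj(-1) + 2*(8)*conj(1) + 2*(4 - sqrt(2))*conj(-1) + 4*(0)*conj(-1) + 4*(0)*conj(1)]
      = (1/16)[(10) + (6) + (-8 - 2*sqrt(2)) + (16) + (-8 + 2*sqrt(2)) + (0) + (0)] = 16/16 = 1
  <chi_rho, chi_5> = (1/16)[1*(10)*conj(2) + 1*(6)*conj(-2) + 2*(sqrt(2) + 4)*conj(sqrt(2)) + 2*(8)*conj(0) + 2*(4 - sqrt(2))*conj(-sqrt(2)) + 4*(0)*conj(0) + 4*(0)*conj(0)]
      = (1/16)[(20) + (-12) + (4 + 8*sqrt(2)) + (0) + (4 - 8*sqrt(2)) + (0) + (0)] = 16/16 = 1
  <chi_rho, chi_6> = (1/16)[1*(10)*conj(2) + 1*(6)*conj(2) + 2*(sqrt(2) + 4)*conj(0) + 2*(8)*conj(-2) + 2*(4 - sqrt(2))*conj(0) + 4*(0)*conj(0) + 4*(0)*conj(0)]
      = (1/16)[(20) + (12) + (0) + (-32) + (0) + (0) + (0)] = 0/16 = 0
  <chi_rho, chi_7> = (1/16)[1*(10)*conj(2) + 1*(6)*conj(-2) + 2*(sqrt(2) + 4)*conj(-sqrt(2)) + 2*(8)*conj(0) + 2*(4 - sqrt(2))*conj(sqrt(2)) + 4*(0)*conj(0) + 4*(0)*conj(0)]
      = (1/16)[(20) + (-12) + (-8*sqrt(2) - 4) + (0) + (-4 + 8*sqrt(2)) + (0) + (0)] = 0/16 = 0
Dimension check: dim(rho) = sum (mult * dim) = 3*1 + 3*1 + 1*1 + 1*1 + 1*2 + 0*2 + 0*2 = 10 = chi_rho(e) = 10.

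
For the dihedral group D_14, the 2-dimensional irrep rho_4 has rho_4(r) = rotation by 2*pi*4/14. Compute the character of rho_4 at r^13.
chi_{rho_4}(r^13) = 2*cos(2*pi*4*13/14) = -2*cos(3*pi/7)

Justification: rho_4(r^13) is rotation by angle 2*pi*4*13/14, whose trace is 2*cos(2*pi*4*13/14) = -2*cos(3*pi/7).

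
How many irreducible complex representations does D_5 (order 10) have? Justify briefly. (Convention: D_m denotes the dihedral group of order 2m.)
4

Details: The number of irreducible complex representations of a finite group equals its number of conjugacy classes. D_5 has 4 conjugacy classes ((n+3)/2 for n odd), so D_5 (order 10) has exactly 4 irreducible complex representations.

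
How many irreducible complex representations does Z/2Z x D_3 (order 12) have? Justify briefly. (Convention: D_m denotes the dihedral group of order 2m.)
6

Working: The number of irreducible complex representations of a finite group equals its number of conjugacy classes. For a direct product, #classes(G x H) = #classes(G) * #classes(H). Z/2Z has 2 classes (abelian), D_3 has 3 classes, so 2 * 3 = 6, so Z/2Z x D_3 (order 12) has exactly 6 irreducible complex representations.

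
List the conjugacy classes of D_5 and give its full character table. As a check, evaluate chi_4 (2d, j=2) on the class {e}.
Conjugacy classes: {e} of size 1, {r^1, r^4} of size 2, {r^2, r^3} of size 2, {s, sr, ..., sr^4} of size 5.
Character table:
  irrep \ class              {e} (size 1)  {r^1, r^4} (size 2)  {r^2, r^3} (size 2)  {s, sr, ..., sr^4} (size 5)
  chi_1 (triv)               1             1                    1                    1                          
  chi_2 (sign: r->1, s->-1)  1             1                    1                    -1                         
  chi_3 (2d, j=1)            2             -1/2 + sqrt(5)/2     -sqrt(5)/2 - 1/2     0                          
  chi_4 (2d, j=2)            2             -sqrt(5)/2 - 1/2     -1/2 + sqrt(5)/2     0                          

Spot check: chi_4 (2d, j=2) on {e} = 2.

Working: D_5 has order 2*5 = 10 with 4 conjugacy classes, hence 4 irreducibles. Sum of squared dims 1 + 1 + 4 + 4 = 10 = |G|. Linear characters come from the abelianisation; the 2-dimensional irreps have character r^k -> 2*cos(2*pi*j*k/5), reflections -> 0.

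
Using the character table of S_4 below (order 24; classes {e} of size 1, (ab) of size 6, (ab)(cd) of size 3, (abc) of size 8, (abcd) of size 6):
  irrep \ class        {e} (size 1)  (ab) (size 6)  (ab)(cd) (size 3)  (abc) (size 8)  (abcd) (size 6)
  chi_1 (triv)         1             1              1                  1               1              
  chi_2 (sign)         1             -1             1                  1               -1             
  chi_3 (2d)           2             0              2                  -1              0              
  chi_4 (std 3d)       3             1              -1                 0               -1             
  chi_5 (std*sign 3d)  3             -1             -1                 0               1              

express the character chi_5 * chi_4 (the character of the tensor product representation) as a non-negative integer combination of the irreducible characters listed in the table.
chi_5 tensor chi_4 = chi_2 + chi_3 + chi_4 + chi_5 (all other irreducibles have multiplicity 0).

Justification: The character of a tensor product is the pointwise product (chi_5 * chi_4)(C) = chi_5(C) * chi_4(C):
  {e}: (3)*(3), (ab): (-1)*(1), (ab)(cd): (-1)*(-1), (abc): (0)*(0), (abcd): (1)*(-1)
so (chi_5 * chi_4) takes values
  {e} -> 9, (ab) -> -1, (ab)(cd) -> 1, (abc) -> 0, (abcd) -> -1.
Now take the inner product of this character with each irreducible chi from the table, <chi_5*chi_4, chi> = (1/24) sum_C |C| (chi_5*chi_4)(C) conj(chi(C)):
  <chi_5*chi_4, chi_1> = (1/24)[1*(9)*conj(1) + 6*(-1)*conj(1) + 3*(1)*conj(1) + 8*(0)*conj(1) + 6*(-1)*conj(1)]
      = (1/24)[(9) + (-6) + (3) + (0) + (-6)] = 0/24 = 0
  <chi_5*chi_4, chi_2> = (1/24)[1*(9)*conj(1) + 6*(-1)*conj(-1) + 3*(1)*conj(1) + 8*(0)*conj(1) + 6*(-1)*conj(-1)]
      = (1/24)[(9) + (6) + (3) + (0) + (6)] = 24/24 = 1
  <chi_5*chi_4, chi_3> = (1/24)[1*(9)*conj(2) + 6*(-1)*conj(0) + 3*(1)*conj(2) + 8*(0)*conj(-1) + 6*(-1)*conj(0)]
      = (1/24)[(18) + (0) + (6) + (0) + (0)] = 24/24 = 1
  <chi_5*chi_4, chi_4> = (1/24)[1*(9)*conj(3) + 6*(-1)*conj(1) + 3*(1)*conj(-1) + 8*(0)*conj(0) + 6*(-1)*conj(-1)]
      = (1/24)[(27) + (-6) + (-3) + (0) + (6)] = 24/24 = 1
  <chi_5*chi_4, chi_5> = (1/24)[1*(9)*conj(3) + 6*(-1)*conj(-1) + 3*(1)*conj(-1) + 8*(0)*conj(0) + 6*(-1)*conj(1)]
      = (1/24)[(27) + (6) + (-3) + (0) + (-6)] = 24/24 = 1
Hence the multiplicities are chi_2: 1, chi_3: 1, chi_4: 1, chi_5: 1. Dimension check: dim(chi_5)*dim(chi_4) = 3*3 = 9 and sum (mult * dim) = 1*1 + 1*2 + 1*3 + 1*3 = 9.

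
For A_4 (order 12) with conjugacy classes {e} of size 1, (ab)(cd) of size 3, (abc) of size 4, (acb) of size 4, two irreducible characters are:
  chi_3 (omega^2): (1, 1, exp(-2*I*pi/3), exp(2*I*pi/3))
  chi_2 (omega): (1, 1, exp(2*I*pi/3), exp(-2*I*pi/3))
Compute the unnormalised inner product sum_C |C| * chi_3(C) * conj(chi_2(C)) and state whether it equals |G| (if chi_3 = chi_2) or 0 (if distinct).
Sum = 0; so <chi_3, chi_2> = 0 (distinct irreducibles are orthogonal).

Solution. Compute term by term over conjugacy classes (|C| * chi_3(C) * conj(chi_2(C))):
  1*(1)*conj(1) + 3*(1)*conj(1) + 4*(exp(-2*I*pi/3))*conj(exp(2*I*pi/3)) + 4*(exp(2*I*pi/3))*conj(exp(-2*I*pi/3))
  = (1) + (3) + (4*exp(2*I*pi/3)) + (4*exp(-2*I*pi/3))
  = 0.
(Exp terms are combined using exp(i*s)*conj(exp(i*t)) = exp(i*(s-t)), and sums of them are collapsed using the identity that for every m > 1 the m distinct m-th roots of unity sum to 0, e.g. 1 + exp(2*I*pi/3) + exp(-2*I*pi/3) = 0.)
Dividing by |G| = 12 gives 0/12 = 0, matching the row-orthogonality relation <chi_3, chi_2> = [chi_3 = chi_2].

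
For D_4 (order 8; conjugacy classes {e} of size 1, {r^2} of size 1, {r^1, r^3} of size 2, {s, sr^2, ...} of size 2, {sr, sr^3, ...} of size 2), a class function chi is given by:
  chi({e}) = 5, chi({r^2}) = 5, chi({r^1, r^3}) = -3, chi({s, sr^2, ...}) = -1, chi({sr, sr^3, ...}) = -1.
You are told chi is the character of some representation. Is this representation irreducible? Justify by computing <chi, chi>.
Not irreducible (reducible): <chi, chi> = 9 > 1.

Working: <chi, chi> = (1/|G|) sum_C |C| * |chi(C)|^2 = (1/8)[1*|5|^2 + 1*|5|^2 + 2*|-3|^2 + 2*|-1|^2 + 2*|-1|^2]
  = (1/8)[(25) + (25) + (18) + (2) + (2)] = 72/8 = 9.
A character is irreducible iff <chi, chi> = 1, so this representation is reducible.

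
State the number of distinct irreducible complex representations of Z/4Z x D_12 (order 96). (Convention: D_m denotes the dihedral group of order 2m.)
36

Derivation: The number of irreducible complex representations of a finite group equals its number of conjugacy classes. For a direct product, #classes(G x H) = #classes(G) * #classes(H). Z/4Z has 4 classes (abelian), D_12 has 9 classes, so 4 * 9 = 36, so Z/4Z x D_12 (order 96) has exactly 36 irreducible complex representations.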